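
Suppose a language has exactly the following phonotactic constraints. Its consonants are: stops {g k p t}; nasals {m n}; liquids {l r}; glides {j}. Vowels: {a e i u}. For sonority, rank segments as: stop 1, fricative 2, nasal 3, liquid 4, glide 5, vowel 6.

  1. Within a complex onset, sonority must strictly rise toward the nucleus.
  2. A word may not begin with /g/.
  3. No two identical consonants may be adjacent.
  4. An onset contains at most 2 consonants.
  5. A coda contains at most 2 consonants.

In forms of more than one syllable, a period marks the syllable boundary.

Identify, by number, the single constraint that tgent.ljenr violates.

tgent.ljenr: syllable 1 onset /tg/: /t/ (stop, 1) → /g/ (stop, 1) does not rise.
This is a violation of constraint 1: "Within a complex onset, sonority must strictly rise toward the nucleus."
The remaining constraints (2, 3, 4, 5) are satisfied.

1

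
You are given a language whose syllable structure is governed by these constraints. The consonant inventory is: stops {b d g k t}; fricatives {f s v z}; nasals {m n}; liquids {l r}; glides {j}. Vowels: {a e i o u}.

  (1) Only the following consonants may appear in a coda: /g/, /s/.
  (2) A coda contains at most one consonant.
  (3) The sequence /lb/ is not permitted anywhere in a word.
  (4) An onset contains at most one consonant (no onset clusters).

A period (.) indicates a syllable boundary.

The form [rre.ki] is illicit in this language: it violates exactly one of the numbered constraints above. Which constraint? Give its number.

[rre.ki]: syllable 1 onset /rr/ has 2 consonants (> 1).
This is a violation of constraint 4: "An onset contains at most one consonant (no onset clusters)."
The remaining constraints (1, 2, 3) are satisfied.

4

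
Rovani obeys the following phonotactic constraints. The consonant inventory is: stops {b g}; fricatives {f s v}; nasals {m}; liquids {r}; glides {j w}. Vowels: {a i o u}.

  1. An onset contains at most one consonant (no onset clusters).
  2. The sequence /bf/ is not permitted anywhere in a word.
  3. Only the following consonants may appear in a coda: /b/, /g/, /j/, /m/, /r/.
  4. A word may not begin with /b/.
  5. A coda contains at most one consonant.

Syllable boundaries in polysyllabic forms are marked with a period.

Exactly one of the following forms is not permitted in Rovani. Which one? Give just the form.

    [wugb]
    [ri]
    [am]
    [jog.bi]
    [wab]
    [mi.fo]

[wugb]

[wugb] — violates constraint 5: syllable 1 coda /gb/ has 2 consonants (> 1) → not permitted
[ri] — σ1 onset /r/, coda /∅/ ok → permitted
[am] — σ1 onset /∅/, coda /m/ ok → permitted
[jog.bi] — σ1 onset /j/, coda /g/ ok; σ2 onset /b/, coda /∅/ ok → permitted
[wab] — σ1 onset /w/, coda /b/ ok → permitted
[mi.fo] — σ1 onset /m/, coda /∅/ ok; σ2 onset /f/, coda /∅/ ok → permitted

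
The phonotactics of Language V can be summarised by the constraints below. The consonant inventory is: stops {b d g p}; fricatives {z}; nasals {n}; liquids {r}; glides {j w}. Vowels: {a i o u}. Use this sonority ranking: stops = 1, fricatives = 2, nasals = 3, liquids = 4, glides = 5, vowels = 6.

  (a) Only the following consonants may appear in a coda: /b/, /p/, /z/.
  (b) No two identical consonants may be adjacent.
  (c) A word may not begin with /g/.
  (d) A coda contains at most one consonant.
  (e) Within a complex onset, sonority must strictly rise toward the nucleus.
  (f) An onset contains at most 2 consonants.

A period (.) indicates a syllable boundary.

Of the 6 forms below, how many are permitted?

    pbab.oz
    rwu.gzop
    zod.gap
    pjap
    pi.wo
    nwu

pbab.oz — violates constraint (e): syllable 1 onset /pb/: /p/ (stop, 1) → /b/ (stop, 1) does not rise → not permitted
rwu.gzop — σ1 onset /rw/ (4→5 rises), coda /∅/ ok; σ2 onset /gz/ (1→2 rises), coda /p/ ok → permitted
zod.gap — violates constraint (a): syllable 1 coda contains /d/, which is not a licensed coda consonant → not permitted
pjap — σ1 onset /pj/ (1→5 rises), coda /p/ ok → permitted
pi.wo — σ1 onset /p/, coda /∅/ ok; σ2 onset /w/, coda /∅/ ok → permitted
nwu — σ1 onset /nw/ (3→5 rises), coda /∅/ ok → permitted
Permitted: rwu.gzop, pjap, pi.wo, nwu → 4.

4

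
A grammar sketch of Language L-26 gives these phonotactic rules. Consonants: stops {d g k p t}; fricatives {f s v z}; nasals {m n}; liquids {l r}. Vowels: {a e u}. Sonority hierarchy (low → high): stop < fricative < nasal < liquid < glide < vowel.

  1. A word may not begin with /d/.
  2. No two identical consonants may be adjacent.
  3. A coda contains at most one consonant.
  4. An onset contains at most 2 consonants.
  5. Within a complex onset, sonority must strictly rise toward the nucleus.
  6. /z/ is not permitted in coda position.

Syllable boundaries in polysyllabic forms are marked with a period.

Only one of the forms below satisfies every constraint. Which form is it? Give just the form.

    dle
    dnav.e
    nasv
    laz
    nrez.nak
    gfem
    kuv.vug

dle — violates constraint 1: word begins with /d/ → not permitted
dnav.e — violates constraint 1: word begins with /d/ → not permitted
nasv — violates constraint 3: syllable 1 coda /sv/ has 2 consonants (> 1) → not permitted
laz — violates constraint 6: syllable 1 coda contains /z/ → not permitted
nrez.nak — violates constraint 6: syllable 1 coda contains /z/ → not permitted
gfem — σ1 onset /gf/ (1→2 rises), coda /m/ ok → permitted
kuv.vug — violates constraint 2: adjacent identical consonants /vv/ → not permitted

gfem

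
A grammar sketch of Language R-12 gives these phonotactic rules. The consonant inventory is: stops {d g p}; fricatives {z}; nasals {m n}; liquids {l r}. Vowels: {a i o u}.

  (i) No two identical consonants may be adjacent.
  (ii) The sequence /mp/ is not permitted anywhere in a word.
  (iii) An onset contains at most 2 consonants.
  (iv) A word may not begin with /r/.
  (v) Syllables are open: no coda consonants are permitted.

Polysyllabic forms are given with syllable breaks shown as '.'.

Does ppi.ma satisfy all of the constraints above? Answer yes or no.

no

ppi.ma — violates constraint (i): adjacent identical consonants /pp/ → not permitted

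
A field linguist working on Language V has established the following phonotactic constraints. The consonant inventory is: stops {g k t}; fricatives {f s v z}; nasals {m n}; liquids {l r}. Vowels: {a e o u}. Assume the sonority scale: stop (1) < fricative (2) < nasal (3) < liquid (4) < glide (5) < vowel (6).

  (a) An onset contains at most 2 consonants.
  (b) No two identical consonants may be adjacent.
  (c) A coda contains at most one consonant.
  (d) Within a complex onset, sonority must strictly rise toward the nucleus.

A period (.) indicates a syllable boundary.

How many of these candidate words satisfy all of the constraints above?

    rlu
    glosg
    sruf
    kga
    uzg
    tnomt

rlu — violates constraint (d): syllable 1 onset /rl/: /r/ (liquid, 4) → /l/ (liquid, 4) does not rise → not permitted
glosg — violates constraint (c): syllable 1 coda /sg/ has 2 consonants (> 1) → not permitted
sruf — σ1 onset /sr/ (2→4 rises), coda /f/ ok → permitted
kga — violates constraint (d): syllable 1 onset /kg/: /k/ (stop, 1) → /g/ (stop, 1) does not rise → not permitted
uzg — violates constraint (c): syllable 1 coda /zg/ has 2 consonants (> 1) → not permitted
tnomt — violates constraint (c): syllable 1 coda /mt/ has 2 consonants (> 1) → not permitted
Permitted: sruf → 1.

1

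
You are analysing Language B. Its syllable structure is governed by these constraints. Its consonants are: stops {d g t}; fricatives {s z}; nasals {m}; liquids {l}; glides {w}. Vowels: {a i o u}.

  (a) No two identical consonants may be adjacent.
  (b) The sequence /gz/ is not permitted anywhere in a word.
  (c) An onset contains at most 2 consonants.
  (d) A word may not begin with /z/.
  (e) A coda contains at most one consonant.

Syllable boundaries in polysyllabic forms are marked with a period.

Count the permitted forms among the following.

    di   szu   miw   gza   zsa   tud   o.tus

5

di — σ1 onset /d/, coda /∅/ ok → permitted
szu — σ1 onset /sz/ (2C), coda /∅/ ok → permitted
miw — σ1 onset /m/, coda /w/ ok → permitted
gza — violates constraint (b): contains banned sequence /gz/ → not permitted
zsa — violates constraint (d): word begins with /z/ → not permitted
tud — σ1 onset /t/, coda /d/ ok → permitted
o.tus — σ1 onset /∅/, coda /∅/ ok; σ2 onset /t/, coda /s/ ok → permitted
Permitted: di, szu, miw, tud, o.tus → 5.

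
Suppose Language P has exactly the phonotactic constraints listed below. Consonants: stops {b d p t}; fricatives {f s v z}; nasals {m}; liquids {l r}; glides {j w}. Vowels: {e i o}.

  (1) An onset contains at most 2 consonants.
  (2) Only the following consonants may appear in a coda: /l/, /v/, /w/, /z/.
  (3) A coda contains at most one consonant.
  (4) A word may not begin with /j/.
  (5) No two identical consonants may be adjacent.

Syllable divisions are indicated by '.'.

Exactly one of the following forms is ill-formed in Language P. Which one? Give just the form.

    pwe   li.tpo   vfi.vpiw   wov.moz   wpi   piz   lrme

lrme

pwe — σ1 onset /pw/ (2C), coda /∅/ ok → well-formed
li.tpo — σ1 onset /l/, coda /∅/ ok; σ2 onset /tp/ (2C), coda /∅/ ok → well-formed
vfi.vpiw — σ1 onset /vf/ (2C), coda /∅/ ok; σ2 onset /vp/ (2C), coda /w/ ok → well-formed
wov.moz — σ1 onset /w/, coda /v/ ok; σ2 onset /m/, coda /z/ ok → well-formed
wpi — σ1 onset /wp/ (2C), coda /∅/ ok → well-formed
piz — σ1 onset /p/, coda /z/ ok → well-formed
lrme — violates constraint 1: syllable 1 onset /lrm/ has 3 consonants (> 2) → ill-formed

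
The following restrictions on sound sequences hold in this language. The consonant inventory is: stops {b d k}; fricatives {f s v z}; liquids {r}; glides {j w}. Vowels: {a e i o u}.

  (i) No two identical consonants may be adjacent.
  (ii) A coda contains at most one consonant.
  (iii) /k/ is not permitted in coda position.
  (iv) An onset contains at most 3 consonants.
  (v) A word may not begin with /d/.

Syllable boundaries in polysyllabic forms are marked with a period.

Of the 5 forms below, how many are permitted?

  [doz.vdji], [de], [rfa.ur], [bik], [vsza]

[doz.vdji] — violates constraint (v): word begins with /d/ → not permitted
[de] — violates constraint (v): word begins with /d/ → not permitted
[rfa.ur] — σ1 onset /rf/ (2C), coda /∅/ ok; σ2 onset /∅/, coda /r/ ok → permitted
[bik] — violates constraint (iii): syllable 1 coda contains /k/ → not permitted
[vsza] — σ1 onset /vsz/ (3C), coda /∅/ ok → permitted
Permitted: [rfa.ur], [vsza] → 2.

2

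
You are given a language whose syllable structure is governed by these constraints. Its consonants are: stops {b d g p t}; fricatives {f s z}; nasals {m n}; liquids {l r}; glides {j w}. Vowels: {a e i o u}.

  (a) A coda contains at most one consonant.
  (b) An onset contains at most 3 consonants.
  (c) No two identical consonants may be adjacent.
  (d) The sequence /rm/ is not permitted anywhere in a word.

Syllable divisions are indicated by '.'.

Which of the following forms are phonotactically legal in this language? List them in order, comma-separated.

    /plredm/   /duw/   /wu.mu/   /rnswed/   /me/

/plredm/ — violates constraint (a): syllable 1 coda /dm/ has 2 consonants (> 1) → phonotactically illegal
/duw/ — σ1 onset /d/, coda /w/ ok → phonotactically legal
/wu.mu/ — σ1 onset /w/, coda /∅/ ok; σ2 onset /m/, coda /∅/ ok → phonotactically legal
/rnswed/ — violates constraint (b): syllable 1 onset /rnsw/ has 4 consonants (> 3) → phonotactically illegal
/me/ — σ1 onset /m/, coda /∅/ ok → phonotactically legal

/duw/, /wu.mu/, /me/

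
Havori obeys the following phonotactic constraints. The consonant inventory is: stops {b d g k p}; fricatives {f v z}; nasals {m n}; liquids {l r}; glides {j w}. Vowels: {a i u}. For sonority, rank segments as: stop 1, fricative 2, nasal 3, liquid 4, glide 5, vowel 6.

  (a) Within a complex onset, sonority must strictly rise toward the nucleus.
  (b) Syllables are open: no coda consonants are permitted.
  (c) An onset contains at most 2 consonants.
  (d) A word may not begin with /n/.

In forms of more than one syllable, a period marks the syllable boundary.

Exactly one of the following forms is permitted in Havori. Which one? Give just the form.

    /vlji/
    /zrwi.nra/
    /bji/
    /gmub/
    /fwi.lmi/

/vlji/ — violates constraint (c): syllable 1 onset /vlj/ has 3 consonants (> 2) → not permitted
/zrwi.nra/ — violates constraint (c): syllable 1 onset /zrw/ has 3 consonants (> 2) → not permitted
/bji/ — σ1 onset /bj/ (1→5 rises), coda /∅/ ok → permitted
/gmub/ — violates constraint (b): syllable 1 coda /b/ has 1 consonant (> 0) → not permitted
/fwi.lmi/ — violates constraint (a): syllable 2 onset /lm/: /l/ (liquid, 4) → /m/ (nasal, 3) does not rise → not permitted

/bji/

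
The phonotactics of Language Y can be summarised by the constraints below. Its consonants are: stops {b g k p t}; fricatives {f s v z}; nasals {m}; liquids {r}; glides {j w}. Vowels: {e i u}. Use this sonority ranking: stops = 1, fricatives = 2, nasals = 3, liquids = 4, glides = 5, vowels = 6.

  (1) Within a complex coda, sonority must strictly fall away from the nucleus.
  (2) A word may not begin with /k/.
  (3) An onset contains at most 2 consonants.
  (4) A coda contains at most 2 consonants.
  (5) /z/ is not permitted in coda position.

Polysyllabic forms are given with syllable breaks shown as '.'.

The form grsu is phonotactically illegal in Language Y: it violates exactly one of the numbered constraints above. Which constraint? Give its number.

3

grsu: syllable 1 onset /grs/ has 3 consonants (> 2).
This is a violation of constraint 3: "An onset contains at most 2 consonants."
The remaining constraints (1, 2, 4, 5) are satisfied.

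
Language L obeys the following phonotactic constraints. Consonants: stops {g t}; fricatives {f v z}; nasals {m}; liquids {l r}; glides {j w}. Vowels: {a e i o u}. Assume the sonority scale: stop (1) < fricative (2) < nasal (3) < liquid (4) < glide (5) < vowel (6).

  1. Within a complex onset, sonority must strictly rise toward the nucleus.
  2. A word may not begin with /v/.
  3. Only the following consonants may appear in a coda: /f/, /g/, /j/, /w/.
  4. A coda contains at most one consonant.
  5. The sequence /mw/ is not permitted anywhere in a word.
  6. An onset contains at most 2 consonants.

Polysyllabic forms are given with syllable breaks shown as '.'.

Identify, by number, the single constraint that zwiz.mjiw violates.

3

zwiz.mjiw: syllable 1 coda contains /z/, which is not a licensed coda consonant.
This is a violation of constraint 3: "Only the following consonants may appear in a coda: /f/, /g/, /j/, /w/."
The remaining constraints (1, 2, 4, 5, 6) are satisfied.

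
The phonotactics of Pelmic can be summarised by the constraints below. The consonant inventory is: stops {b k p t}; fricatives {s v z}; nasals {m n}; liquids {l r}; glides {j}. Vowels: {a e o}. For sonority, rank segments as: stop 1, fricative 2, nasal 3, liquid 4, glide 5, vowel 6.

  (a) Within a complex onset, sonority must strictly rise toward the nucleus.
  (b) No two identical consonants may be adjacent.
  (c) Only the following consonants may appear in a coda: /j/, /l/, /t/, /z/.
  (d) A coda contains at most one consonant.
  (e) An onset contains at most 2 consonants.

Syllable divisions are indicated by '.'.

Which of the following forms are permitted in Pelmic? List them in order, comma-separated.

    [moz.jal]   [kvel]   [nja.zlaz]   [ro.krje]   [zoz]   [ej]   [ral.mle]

[moz.jal], [kvel], [nja.zlaz], [zoz], [ej], [ral.mle]

[moz.jal] — σ1 onset /m/, coda /z/ ok; σ2 onset /j/, coda /l/ ok → permitted
[kvel] — σ1 onset /kv/ (1→2 rises), coda /l/ ok → permitted
[nja.zlaz] — σ1 onset /nj/ (3→5 rises), coda /∅/ ok; σ2 onset /zl/ (2→4 rises), coda /z/ ok → permitted
[ro.krje] — violates constraint (e): syllable 2 onset /krj/ has 3 consonants (> 2) → not permitted
[zoz] — σ1 onset /z/, coda /z/ ok → permitted
[ej] — σ1 onset /∅/, coda /j/ ok → permitted
[ral.mle] — σ1 onset /r/, coda /l/ ok; σ2 onset /ml/ (3→4 rises), coda /∅/ ok → permitted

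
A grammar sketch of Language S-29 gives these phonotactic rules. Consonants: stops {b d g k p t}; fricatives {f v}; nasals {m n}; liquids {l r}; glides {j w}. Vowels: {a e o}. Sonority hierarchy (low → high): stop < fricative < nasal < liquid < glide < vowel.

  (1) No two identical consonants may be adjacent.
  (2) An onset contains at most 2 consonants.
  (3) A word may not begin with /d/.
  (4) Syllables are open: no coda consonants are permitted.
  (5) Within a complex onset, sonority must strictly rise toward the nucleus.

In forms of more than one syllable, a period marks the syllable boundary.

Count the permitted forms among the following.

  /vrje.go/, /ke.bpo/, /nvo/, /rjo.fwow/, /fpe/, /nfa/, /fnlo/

0

/vrje.go/ — violates constraint 2: syllable 1 onset /vrj/ has 3 consonants (> 2) → not permitted
/ke.bpo/ — violates constraint 5: syllable 2 onset /bp/: /b/ (stop, 1) → /p/ (stop, 1) does not rise → not permitted
/nvo/ — violates constraint 5: syllable 1 onset /nv/: /n/ (nasal, 3) → /v/ (fricative, 2) does not rise → not permitted
/rjo.fwow/ — violates constraint 4: syllable 2 coda /w/ has 1 consonant (> 0) → not permitted
/fpe/ — violates constraint 5: syllable 1 onset /fp/: /f/ (fricative, 2) → /p/ (stop, 1) does not rise → not permitted
/nfa/ — violates constraint 5: syllable 1 onset /nf/: /n/ (nasal, 3) → /f/ (fricative, 2) does not rise → not permitted
/fnlo/ — violates constraint 2: syllable 1 onset /fnl/ has 3 consonants (> 2) → not permitted
No form is permitted → 0.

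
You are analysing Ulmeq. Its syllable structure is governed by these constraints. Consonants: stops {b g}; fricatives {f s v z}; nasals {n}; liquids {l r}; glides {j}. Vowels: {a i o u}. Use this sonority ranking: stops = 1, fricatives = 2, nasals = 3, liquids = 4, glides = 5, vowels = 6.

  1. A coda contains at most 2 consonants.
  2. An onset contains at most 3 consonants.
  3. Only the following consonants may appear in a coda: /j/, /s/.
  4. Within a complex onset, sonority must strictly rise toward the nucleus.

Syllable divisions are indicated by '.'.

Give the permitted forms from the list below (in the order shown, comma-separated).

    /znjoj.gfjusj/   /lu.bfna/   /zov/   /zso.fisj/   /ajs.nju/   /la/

/znjoj.gfjusj/, /lu.bfna/, /ajs.nju/, /la/

/znjoj.gfjusj/ — σ1 onset /znj/ (2→3→5 rises), coda /j/ ok; σ2 onset /gfj/ (1→2→5 rises), coda /sj/ (2C) ok → permitted
/lu.bfna/ — σ1 onset /l/, coda /∅/ ok; σ2 onset /bfn/ (1→2→3 rises), coda /∅/ ok → permitted
/zov/ — violates constraint 3: syllable 1 coda contains /v/, which is not a licensed coda consonant → not permitted
/zso.fisj/ — violates constraint 4: syllable 1 onset /zs/: /z/ (fricative, 2) → /s/ (fricative, 2) does not rise → not permitted
/ajs.nju/ — σ1 onset /∅/, coda /js/ (2C) ok; σ2 onset /nj/ (3→5 rises), coda /∅/ ok → permitted
/la/ — σ1 onset /l/, coda /∅/ ok → permitted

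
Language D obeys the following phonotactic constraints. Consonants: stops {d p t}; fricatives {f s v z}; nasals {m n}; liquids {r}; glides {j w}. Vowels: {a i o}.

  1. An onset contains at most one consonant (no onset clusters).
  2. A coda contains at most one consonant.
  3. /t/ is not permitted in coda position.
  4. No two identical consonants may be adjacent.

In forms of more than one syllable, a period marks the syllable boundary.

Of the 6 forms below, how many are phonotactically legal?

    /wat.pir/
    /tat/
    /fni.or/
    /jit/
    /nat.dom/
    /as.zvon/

0

/wat.pir/ — violates constraint 3: syllable 1 coda contains /t/ → phonotactically illegal
/tat/ — violates constraint 3: syllable 1 coda contains /t/ → phonotactically illegal
/fni.or/ — violates constraint 1: syllable 1 onset /fn/ has 2 consonants (> 1) → phonotactically illegal
/jit/ — violates constraint 3: syllable 1 coda contains /t/ → phonotactically illegal
/nat.dom/ — violates constraint 3: syllable 1 coda contains /t/ → phonotactically illegal
/as.zvon/ — violates constraint 1: syllable 2 onset /zv/ has 2 consonants (> 1) → phonotactically illegal
No form is phonotactically legal → 0.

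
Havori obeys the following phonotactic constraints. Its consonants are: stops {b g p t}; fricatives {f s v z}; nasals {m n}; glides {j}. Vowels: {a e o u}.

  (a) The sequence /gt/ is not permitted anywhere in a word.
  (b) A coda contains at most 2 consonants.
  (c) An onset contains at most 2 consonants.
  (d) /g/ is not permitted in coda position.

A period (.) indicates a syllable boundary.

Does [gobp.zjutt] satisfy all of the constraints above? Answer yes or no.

[gobp.zjutt] — σ1 onset /g/, coda /bp/ (2C) ok; σ2 onset /zj/ (2C), coda /tt/ (2C) ok → licit

yes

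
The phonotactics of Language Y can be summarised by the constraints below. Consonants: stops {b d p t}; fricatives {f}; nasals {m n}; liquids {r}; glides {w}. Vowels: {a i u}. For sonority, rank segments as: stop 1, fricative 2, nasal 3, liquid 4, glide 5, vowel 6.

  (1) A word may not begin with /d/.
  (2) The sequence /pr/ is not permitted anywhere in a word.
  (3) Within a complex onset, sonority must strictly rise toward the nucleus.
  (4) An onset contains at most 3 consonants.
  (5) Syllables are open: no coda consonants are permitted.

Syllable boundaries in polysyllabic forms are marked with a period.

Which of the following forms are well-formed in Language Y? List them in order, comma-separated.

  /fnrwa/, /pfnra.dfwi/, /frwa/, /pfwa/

/frwa/, /pfwa/

/fnrwa/ — violates constraint 4: syllable 1 onset /fnrw/ has 4 consonants (> 3) → ill-formed
/pfnra.dfwi/ — violates constraint 4: syllable 1 onset /pfnr/ has 4 consonants (> 3) → ill-formed
/frwa/ — σ1 onset /frw/ (2→4→5 rises), coda /∅/ ok → well-formed
/pfwa/ — σ1 onset /pfw/ (1→2→5 rises), coda /∅/ ok → well-formed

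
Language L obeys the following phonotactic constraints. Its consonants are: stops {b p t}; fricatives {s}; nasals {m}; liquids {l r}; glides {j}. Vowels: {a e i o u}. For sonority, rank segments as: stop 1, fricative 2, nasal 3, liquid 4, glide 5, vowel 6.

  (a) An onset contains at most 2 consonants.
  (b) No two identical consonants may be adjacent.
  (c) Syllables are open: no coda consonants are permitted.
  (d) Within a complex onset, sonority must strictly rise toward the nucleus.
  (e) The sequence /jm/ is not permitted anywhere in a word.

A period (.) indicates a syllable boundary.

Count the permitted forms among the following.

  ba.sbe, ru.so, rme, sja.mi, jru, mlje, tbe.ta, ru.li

3

ba.sbe — violates constraint (d): syllable 2 onset /sb/: /s/ (fricative, 2) → /b/ (stop, 1) does not rise → not permitted
ru.so — σ1 onset /r/, coda /∅/ ok; σ2 onset /s/, coda /∅/ ok → permitted
rme — violates constraint (d): syllable 1 onset /rm/: /r/ (liquid, 4) → /m/ (nasal, 3) does not rise → not permitted
sja.mi — σ1 onset /sj/ (2→5 rises), coda /∅/ ok; σ2 onset /m/, coda /∅/ ok → permitted
jru — violates constraint (d): syllable 1 onset /jr/: /j/ (glide, 5) → /r/ (liquid, 4) does not rise → not permitted
mlje — violates constraint (a): syllable 1 onset /mlj/ has 3 consonants (> 2) → not permitted
tbe.ta — violates constraint (d): syllable 1 onset /tb/: /t/ (stop, 1) → /b/ (stop, 1) does not rise → not permitted
ru.li — σ1 onset /r/, coda /∅/ ok; σ2 onset /l/, coda /∅/ ok → permitted
Permitted: ru.so, sja.mi, ru.li → 3.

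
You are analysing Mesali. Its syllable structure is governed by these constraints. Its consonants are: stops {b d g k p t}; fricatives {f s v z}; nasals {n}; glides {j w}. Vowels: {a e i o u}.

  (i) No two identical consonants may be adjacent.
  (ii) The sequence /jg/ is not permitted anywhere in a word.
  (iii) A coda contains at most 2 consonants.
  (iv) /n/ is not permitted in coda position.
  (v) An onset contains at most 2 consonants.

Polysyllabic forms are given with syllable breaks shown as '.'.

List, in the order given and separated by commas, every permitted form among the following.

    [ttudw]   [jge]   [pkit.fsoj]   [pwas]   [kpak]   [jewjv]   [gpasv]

[ttudw] — violates constraint (i): adjacent identical consonants /tt/ → not permitted
[jge] — violates constraint (ii): contains banned sequence /jg/ → not permitted
[pkit.fsoj] — σ1 onset /pk/ (2C), coda /t/ ok; σ2 onset /fs/ (2C), coda /j/ ok → permitted
[pwas] — σ1 onset /pw/ (2C), coda /s/ ok → permitted
[kpak] — σ1 onset /kp/ (2C), coda /k/ ok → permitted
[jewjv] — violates constraint (iii): syllable 1 coda /wjv/ has 3 consonants (> 2) → not permitted
[gpasv] — σ1 onset /gp/ (2C), coda /sv/ (2C) ok → permitted

[pkit.fsoj], [pwas], [kpak], [gpasv]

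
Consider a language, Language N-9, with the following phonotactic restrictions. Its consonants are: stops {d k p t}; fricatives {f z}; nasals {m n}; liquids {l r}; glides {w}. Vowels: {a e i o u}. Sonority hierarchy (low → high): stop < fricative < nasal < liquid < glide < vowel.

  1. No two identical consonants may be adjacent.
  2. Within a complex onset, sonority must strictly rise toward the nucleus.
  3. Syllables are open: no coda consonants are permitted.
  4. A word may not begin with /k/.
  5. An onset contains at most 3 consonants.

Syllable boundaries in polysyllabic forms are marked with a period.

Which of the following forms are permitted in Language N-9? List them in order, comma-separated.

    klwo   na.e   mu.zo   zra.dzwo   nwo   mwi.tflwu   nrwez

klwo — violates constraint 4: word begins with /k/ → not permitted
na.e — σ1 onset /n/, coda /∅/ ok; σ2 onset /∅/, coda /∅/ ok → permitted
mu.zo — σ1 onset /m/, coda /∅/ ok; σ2 onset /z/, coda /∅/ ok → permitted
zra.dzwo — σ1 onset /zr/ (2→4 rises), coda /∅/ ok; σ2 onset /dzw/ (1→2→5 rises), coda /∅/ ok → permitted
nwo — σ1 onset /nw/ (3→5 rises), coda /∅/ ok → permitted
mwi.tflwu — violates constraint 5: syllable 2 onset /tflw/ has 4 consonants (> 3) → not permitted
nrwez — violates constraint 3: syllable 1 coda /z/ has 1 consonant (> 0) → not permitted

na.e, mu.zo, zra.dzwo, nwo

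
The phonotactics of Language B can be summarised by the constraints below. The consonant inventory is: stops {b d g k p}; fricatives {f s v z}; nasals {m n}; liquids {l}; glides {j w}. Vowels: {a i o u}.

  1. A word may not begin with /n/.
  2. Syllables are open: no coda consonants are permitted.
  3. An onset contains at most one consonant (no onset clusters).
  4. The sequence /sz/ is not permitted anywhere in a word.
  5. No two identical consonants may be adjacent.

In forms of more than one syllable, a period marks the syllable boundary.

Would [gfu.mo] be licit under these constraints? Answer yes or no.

[gfu.mo] — violates constraint 3: syllable 1 onset /gf/ has 2 consonants (> 1) → illicit

no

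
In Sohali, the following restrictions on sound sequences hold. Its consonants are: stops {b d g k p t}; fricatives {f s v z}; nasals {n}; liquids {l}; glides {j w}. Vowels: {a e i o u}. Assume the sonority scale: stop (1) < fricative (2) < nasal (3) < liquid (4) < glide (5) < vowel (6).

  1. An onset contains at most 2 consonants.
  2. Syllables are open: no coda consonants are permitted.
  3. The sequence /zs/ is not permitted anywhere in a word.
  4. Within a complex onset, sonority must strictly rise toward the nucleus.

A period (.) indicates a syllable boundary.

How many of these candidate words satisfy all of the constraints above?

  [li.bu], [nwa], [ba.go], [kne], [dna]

5

[li.bu] — σ1 onset /l/, coda /∅/ ok; σ2 onset /b/, coda /∅/ ok → phonotactically legal
[nwa] — σ1 onset /nw/ (3→5 rises), coda /∅/ ok → phonotactically legal
[ba.go] — σ1 onset /b/, coda /∅/ ok; σ2 onset /g/, coda /∅/ ok → phonotactically legal
[kne] — σ1 onset /kn/ (1→3 rises), coda /∅/ ok → phonotactically legal
[dna] — σ1 onset /dn/ (1→3 rises), coda /∅/ ok → phonotactically legal
Phonotactically legal: [li.bu], [nwa], [ba.go], [kne], [dna] → 5.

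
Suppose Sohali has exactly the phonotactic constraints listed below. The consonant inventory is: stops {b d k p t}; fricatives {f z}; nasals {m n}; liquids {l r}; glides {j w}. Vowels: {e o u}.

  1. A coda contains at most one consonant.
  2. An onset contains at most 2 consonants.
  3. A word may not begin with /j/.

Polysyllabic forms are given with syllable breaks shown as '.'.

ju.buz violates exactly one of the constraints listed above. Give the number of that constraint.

3

ju.buz: word begins with /j/.
This is a violation of constraint 3: "A word may not begin with /j/."
The remaining constraints (1, 2) are satisfied.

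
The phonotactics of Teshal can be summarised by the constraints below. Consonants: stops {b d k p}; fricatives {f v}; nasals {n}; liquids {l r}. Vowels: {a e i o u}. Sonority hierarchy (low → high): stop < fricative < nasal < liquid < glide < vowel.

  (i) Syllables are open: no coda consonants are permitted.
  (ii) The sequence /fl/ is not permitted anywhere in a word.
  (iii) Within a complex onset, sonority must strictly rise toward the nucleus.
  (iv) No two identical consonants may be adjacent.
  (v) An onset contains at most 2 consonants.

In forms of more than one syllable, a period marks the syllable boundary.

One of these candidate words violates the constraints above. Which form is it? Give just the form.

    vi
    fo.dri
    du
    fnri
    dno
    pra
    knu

vi — σ1 onset /v/, coda /∅/ ok → licit
fo.dri — σ1 onset /f/, coda /∅/ ok; σ2 onset /dr/ (1→4 rises), coda /∅/ ok → licit
du — σ1 onset /d/, coda /∅/ ok → licit
fnri — violates constraint (v): syllable 1 onset /fnr/ has 3 consonants (> 2) → illicit
dno — σ1 onset /dn/ (1→3 rises), coda /∅/ ok → licit
pra — σ1 onset /pr/ (1→4 rises), coda /∅/ ok → licit
knu — σ1 onset /kn/ (1→3 rises), coda /∅/ ok → licit

fnri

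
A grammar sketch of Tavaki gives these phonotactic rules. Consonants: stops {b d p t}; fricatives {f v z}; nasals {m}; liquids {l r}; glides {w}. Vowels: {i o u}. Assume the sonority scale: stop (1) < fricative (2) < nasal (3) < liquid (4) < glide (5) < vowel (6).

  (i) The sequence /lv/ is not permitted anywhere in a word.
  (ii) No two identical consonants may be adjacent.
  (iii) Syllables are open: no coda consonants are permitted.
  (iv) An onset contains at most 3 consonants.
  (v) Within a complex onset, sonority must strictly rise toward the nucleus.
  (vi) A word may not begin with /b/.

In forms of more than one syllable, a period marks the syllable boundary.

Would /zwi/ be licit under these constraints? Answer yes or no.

/zwi/ — σ1 onset /zw/ (2→5 rises), coda /∅/ ok → licit

yes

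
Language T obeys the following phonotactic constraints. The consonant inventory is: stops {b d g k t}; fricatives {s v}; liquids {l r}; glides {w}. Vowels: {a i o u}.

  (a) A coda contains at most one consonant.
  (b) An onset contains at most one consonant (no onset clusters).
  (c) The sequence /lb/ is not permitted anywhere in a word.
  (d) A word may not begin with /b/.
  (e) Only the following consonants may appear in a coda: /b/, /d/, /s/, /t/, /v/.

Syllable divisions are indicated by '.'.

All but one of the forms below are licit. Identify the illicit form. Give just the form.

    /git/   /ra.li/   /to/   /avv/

/git/ — σ1 onset /g/, coda /t/ ok → licit
/ra.li/ — σ1 onset /r/, coda /∅/ ok; σ2 onset /l/, coda /∅/ ok → licit
/to/ — σ1 onset /t/, coda /∅/ ok → licit
/avv/ — violates constraint (a): syllable 1 coda /vv/ has 2 consonants (> 1) → illicit

/avv/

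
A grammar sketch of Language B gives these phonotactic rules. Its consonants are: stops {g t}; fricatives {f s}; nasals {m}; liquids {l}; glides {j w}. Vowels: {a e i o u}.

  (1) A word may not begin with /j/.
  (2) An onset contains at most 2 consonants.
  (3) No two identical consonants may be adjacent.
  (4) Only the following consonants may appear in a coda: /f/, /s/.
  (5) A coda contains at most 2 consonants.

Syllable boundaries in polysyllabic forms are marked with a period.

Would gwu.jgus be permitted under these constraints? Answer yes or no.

gwu.jgus — σ1 onset /gw/ (2C), coda /∅/ ok; σ2 onset /jg/ (2C), coda /s/ ok → permitted

yes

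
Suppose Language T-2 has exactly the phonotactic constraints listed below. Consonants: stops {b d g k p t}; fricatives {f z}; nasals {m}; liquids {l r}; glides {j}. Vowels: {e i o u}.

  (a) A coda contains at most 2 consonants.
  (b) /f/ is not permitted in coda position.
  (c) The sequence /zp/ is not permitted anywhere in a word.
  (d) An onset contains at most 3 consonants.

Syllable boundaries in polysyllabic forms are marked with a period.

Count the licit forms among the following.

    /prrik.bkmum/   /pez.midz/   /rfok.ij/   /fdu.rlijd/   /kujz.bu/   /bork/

/prrik.bkmum/ — σ1 onset /prr/ (3C), coda /k/ ok; σ2 onset /bkm/ (3C), coda /m/ ok → licit
/pez.midz/ — σ1 onset /p/, coda /z/ ok; σ2 onset /m/, coda /dz/ (2C) ok → licit
/rfok.ij/ — σ1 onset /rf/ (2C), coda /k/ ok; σ2 onset /∅/, coda /j/ ok → licit
/fdu.rlijd/ — σ1 onset /fd/ (2C), coda /∅/ ok; σ2 onset /rl/ (2C), coda /jd/ (2C) ok → licit
/kujz.bu/ — σ1 onset /k/, coda /jz/ (2C) ok; σ2 onset /b/, coda /∅/ ok → licit
/bork/ — σ1 onset /b/, coda /rk/ (2C) ok → licit
Licit: /prrik.bkmum/, /pez.midz/, /rfok.ij/, /fdu.rlijd/, /kujz.bu/, /bork/ → 6.

6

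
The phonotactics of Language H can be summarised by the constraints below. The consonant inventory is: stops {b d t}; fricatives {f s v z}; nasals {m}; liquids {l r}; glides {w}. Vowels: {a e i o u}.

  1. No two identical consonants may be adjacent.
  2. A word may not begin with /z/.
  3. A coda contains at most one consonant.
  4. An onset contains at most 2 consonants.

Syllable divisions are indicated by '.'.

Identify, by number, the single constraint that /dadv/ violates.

3

/dadv/: syllable 1 coda /dv/ has 2 consonants (> 1).
This is a violation of constraint 3: "A coda contains at most one consonant."
The remaining constraints (1, 2, 4) are satisfied.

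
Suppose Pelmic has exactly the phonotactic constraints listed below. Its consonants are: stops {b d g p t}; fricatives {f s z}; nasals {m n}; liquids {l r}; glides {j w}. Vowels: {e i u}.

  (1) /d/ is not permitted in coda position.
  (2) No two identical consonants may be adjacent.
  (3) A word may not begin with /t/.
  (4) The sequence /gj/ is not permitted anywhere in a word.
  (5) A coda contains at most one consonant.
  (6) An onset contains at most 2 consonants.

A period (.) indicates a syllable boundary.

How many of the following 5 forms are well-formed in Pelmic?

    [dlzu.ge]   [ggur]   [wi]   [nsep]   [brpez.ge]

2

[dlzu.ge] — violates constraint 6: syllable 1 onset /dlz/ has 3 consonants (> 2) → ill-formed
[ggur] — violates constraint 2: adjacent identical consonants /gg/ → ill-formed
[wi] — σ1 onset /w/, coda /∅/ ok → well-formed
[nsep] — σ1 onset /ns/ (2C), coda /p/ ok → well-formed
[brpez.ge] — violates constraint 6: syllable 1 onset /brp/ has 3 consonants (> 2) → ill-formed
Well-formed: [wi], [nsep] → 2.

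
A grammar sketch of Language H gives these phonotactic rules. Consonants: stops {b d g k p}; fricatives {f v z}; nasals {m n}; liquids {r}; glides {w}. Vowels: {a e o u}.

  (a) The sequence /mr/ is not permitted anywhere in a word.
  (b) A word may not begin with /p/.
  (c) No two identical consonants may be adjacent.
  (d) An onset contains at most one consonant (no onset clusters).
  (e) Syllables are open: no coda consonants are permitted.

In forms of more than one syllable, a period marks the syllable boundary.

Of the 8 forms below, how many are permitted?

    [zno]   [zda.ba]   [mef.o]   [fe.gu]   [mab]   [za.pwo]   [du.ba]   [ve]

[zno] — violates constraint (d): syllable 1 onset /zn/ has 2 consonants (> 1) → not permitted
[zda.ba] — violates constraint (d): syllable 1 onset /zd/ has 2 consonants (> 1) → not permitted
[mef.o] — violates constraint (e): syllable 1 coda /f/ has 1 consonant (> 0) → not permitted
[fe.gu] — σ1 onset /f/, coda /∅/ ok; σ2 onset /g/, coda /∅/ ok → permitted
[mab] — violates constraint (e): syllable 1 coda /b/ has 1 consonant (> 0) → not permitted
[za.pwo] — violates constraint (d): syllable 2 onset /pw/ has 2 consonants (> 1) → not permitted
[du.ba] — σ1 onset /d/, coda /∅/ ok; σ2 onset /b/, coda /∅/ ok → permitted
[ve] — σ1 onset /v/, coda /∅/ ok → permitted
Permitted: [fe.gu], [du.ba], [ve] → 3.

3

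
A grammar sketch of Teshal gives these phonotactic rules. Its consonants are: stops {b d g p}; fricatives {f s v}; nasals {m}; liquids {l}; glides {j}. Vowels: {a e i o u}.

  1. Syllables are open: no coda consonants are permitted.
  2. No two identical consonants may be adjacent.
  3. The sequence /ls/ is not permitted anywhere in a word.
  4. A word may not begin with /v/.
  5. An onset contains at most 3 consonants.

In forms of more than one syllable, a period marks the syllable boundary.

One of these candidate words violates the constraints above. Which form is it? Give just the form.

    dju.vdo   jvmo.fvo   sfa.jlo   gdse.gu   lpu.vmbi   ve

dju.vdo — σ1 onset /dj/ (2C), coda /∅/ ok; σ2 onset /vd/ (2C), coda /∅/ ok → phonotactically legal
jvmo.fvo — σ1 onset /jvm/ (3C), coda /∅/ ok; σ2 onset /fv/ (2C), coda /∅/ ok → phonotactically legal
sfa.jlo — σ1 onset /sf/ (2C), coda /∅/ ok; σ2 onset /jl/ (2C), coda /∅/ ok → phonotactically legal
gdse.gu — σ1 onset /gds/ (3C), coda /∅/ ok; σ2 onset /g/, coda /∅/ ok → phonotactically legal
lpu.vmbi — σ1 onset /lp/ (2C), coda /∅/ ok; σ2 onset /vmb/ (3C), coda /∅/ ok → phonotactically legal
ve — violates constraint 4: word begins with /v/ → phonotactically illegal

ve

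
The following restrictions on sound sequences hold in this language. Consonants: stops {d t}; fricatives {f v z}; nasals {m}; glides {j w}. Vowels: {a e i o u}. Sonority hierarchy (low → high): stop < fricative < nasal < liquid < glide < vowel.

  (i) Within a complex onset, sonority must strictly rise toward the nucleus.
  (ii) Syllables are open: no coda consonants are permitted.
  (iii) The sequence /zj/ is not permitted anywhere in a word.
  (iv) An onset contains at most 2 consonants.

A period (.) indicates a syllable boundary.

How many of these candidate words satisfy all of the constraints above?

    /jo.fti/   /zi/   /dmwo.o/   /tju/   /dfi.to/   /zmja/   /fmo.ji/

4

/jo.fti/ — violates constraint (i): syllable 2 onset /ft/: /f/ (fricative, 2) → /t/ (stop, 1) does not rise → illicit
/zi/ — σ1 onset /z/, coda /∅/ ok → licit
/dmwo.o/ — violates constraint (iv): syllable 1 onset /dmw/ has 3 consonants (> 2) → illicit
/tju/ — σ1 onset /tj/ (1→5 rises), coda /∅/ ok → licit
/dfi.to/ — σ1 onset /df/ (1→2 rises), coda /∅/ ok; σ2 onset /t/, coda /∅/ ok → licit
/zmja/ — violates constraint (iv): syllable 1 onset /zmj/ has 3 consonants (> 2) → illicit
/fmo.ji/ — σ1 onset /fm/ (2→3 rises), coda /∅/ ok; σ2 onset /j/, coda /∅/ ok → licit
Licit: /zi/, /tju/, /dfi.to/, /fmo.ji/ → 4.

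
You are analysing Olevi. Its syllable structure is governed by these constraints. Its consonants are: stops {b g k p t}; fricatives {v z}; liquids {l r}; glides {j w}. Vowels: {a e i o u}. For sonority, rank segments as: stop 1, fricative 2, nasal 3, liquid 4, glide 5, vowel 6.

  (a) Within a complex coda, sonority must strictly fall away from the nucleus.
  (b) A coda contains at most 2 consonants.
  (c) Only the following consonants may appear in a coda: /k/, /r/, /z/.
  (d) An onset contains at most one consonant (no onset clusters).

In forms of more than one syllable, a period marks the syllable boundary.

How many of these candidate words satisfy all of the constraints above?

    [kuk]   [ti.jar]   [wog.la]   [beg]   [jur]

3

[kuk] — σ1 onset /k/, coda /k/ ok → licit
[ti.jar] — σ1 onset /t/, coda /∅/ ok; σ2 onset /j/, coda /r/ ok → licit
[wog.la] — violates constraint (c): syllable 1 coda contains /g/, which is not a licensed coda consonant → illicit
[beg] — violates constraint (c): syllable 1 coda contains /g/, which is not a licensed coda consonant → illicit
[jur] — σ1 onset /j/, coda /r/ ok → licit
Licit: [kuk], [ti.jar], [jur] → 3.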